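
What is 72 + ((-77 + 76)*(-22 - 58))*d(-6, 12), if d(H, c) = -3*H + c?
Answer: 2472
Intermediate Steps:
d(H, c) = c - 3*H
72 + ((-77 + 76)*(-22 - 58))*d(-6, 12) = 72 + ((-77 + 76)*(-22 - 58))*(12 - 3*(-6)) = 72 + (-1*(-80))*(12 + 18) = 72 + 80*30 = 72 + 2400 = 2472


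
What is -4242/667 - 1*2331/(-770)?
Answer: -244509/73370 ≈ -3.3325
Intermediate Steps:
-4242/667 - 1*2331/(-770) = -4242*1/667 - 2331*(-1/770) = -4242/667 + 333/110 = -244509/73370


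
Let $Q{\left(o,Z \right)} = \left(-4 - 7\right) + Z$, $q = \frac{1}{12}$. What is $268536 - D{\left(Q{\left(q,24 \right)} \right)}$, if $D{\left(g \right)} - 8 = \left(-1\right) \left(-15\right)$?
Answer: $268513$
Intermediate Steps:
$q = \frac{1}{12} \approx 0.083333$
$Q{\left(o,Z \right)} = -11 + Z$
$D{\left(g \right)} = 23$ ($D{\left(g \right)} = 8 - -15 = 8 + 15 = 23$)
$268536 - D{\left(Q{\left(q,24 \right)} \right)} = 268536 - 23 = 268513$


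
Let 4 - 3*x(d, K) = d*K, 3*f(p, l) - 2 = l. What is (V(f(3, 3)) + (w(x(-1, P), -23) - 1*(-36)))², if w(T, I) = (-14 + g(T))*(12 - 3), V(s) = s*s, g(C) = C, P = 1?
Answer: 422500/81 ≈ 5216.0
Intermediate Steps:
f(p, l) = ⅔ + l/3
x(d, K) = 4/3 - K*d/3 (x(d, K) = 4/3 - d*K/3 = 4/3 - K*d/3)
V(s) = s²
w(T, I) = -126 + 9*T (w(T, I) = (-14 + T)*(12 - 3) = (-14 + T)*9 = -126 + 9*T)
(V(f(3, 3)) + (w(x(-1, P), -23) - 1*(-36)))² = ((⅔ + (⅓)*3)² + ((-126 + 9*(4/3 - ⅓*1*(-1))) - 1*(-36)))² = ((⅔ + 1)² + ((-126 + 9*(4/3 + ⅓)) + 36))² = ((5/3)² + ((-126 + 9*(5/3)) + 36))² = (25/9 + ((-126 + 15) + 36))² = (25/9 + (-111 + 36))² = (25/9 - 75)² = (-650/9)² = 422500/81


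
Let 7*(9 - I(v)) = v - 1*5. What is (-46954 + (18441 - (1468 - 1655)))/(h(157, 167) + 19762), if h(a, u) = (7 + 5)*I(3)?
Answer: -99141/69557 ≈ -1.4253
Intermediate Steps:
I(v) = 68/7 - v/7 (I(v) = 9 - (v - 1*5)/7 = 9 - (v - 5)/7 = 9 - (-5 + v)/7 = 9 + (5/7 - v/7) = 68/7 - v/7)
h(a, u) = 780/7 (h(a, u) = (7 + 5)*(68/7 - 1/7*3) = 12*(68/7 - 3/7) = 12*(65/7) = 780/7)
(-46954 + (18441 - (1468 - 1655)))/(h(157, 167) + 19762) = (-46954 + (18441 - (1468 - 1655)))/(780/7 + 19762) = (-46954 + (18441 - 1*(-187)))/(139114/7) = (-46954 + (18441 + 187))*(7/139114) = (-46954 + 18628)*(7/139114) = -28326*7/139114 = -99141/69557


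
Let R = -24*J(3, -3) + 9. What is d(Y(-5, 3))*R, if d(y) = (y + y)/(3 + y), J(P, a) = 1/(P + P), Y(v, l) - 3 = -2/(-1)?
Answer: 25/4 ≈ 6.2500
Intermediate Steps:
Y(v, l) = 5 (Y(v, l) = 3 - 2/(-1) = 3 - 2*(-1) = 3 + 2 = 5)
J(P, a) = 1/(2*P)
R = 5 (R = -12/3 + 9 = -24*1/6 + 9 = -4 + 9 = 5)
d(y) = 2*y/(3 + y) (d(y) = (2*y)/(3 + y) = 2*y/(3 + y))
d(Y(-5, 3))*R = (2*5/(3 + 5))*5 = (2*5/8)*5 = (2*5*(1/8))*5 = (5/4)*5 = 25/4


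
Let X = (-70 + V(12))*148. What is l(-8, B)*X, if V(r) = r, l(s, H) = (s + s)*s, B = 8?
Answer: -1098752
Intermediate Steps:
l(s, H) = 2*s² (l(s, H) = (2*s)*s = 2*s²)
X = -8584 (X = (-70 + 12)*148 = -58*148 = -8584)
l(-8, B)*X = (2*(-8)²)*(-8584) = (2*64)*(-8584) = 128*(-8584) = -1098752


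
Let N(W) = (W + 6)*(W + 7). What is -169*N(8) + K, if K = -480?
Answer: -35970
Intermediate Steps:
N(W) = (6 + W)*(7 + W)
-169*N(8) + K = -169*(42 + 8**2 + 13*8) - 480 = -169*(42 + 64 + 104) - 480 = -169*210 - 480 = -35490 - 480 = -35970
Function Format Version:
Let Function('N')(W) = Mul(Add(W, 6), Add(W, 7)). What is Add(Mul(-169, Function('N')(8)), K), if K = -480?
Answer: -35970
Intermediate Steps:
Function('N')(W) = Mul(Add(6, W), Add(7, W))
Add(Mul(-169, Function('N')(8)), K) = Add(Mul(-169, Add(42, Pow(8, 2), Mul(13, 8))), -480) = Add(Mul(-169, Add(42, 64, 104)), -480) = Add(Mul(-169, 210), -480) = Add(-35490, -480) = -35970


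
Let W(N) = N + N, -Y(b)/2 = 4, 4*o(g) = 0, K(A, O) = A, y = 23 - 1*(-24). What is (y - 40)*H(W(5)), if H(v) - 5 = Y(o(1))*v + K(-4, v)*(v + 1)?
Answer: -833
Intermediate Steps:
y = 47 (y = 23 + 24 = 47)
o(g) = 0 (o(g) = (¼)*0 = 0)
Y(b) = -8 (Y(b) = -2*4 = -8)
W(N) = 2*N
H(v) = 1 - 12*v (H(v) = 5 + (-8*v - 4*(v + 1)) = 5 + (-8*v - 4*(1 + v)) = 5 + (-8*v + (-4 - 4*v)) = 5 + (-4 - 12*v) = 1 - 12*v)
(y - 40)*H(W(5)) = (47 - 40)*(1 - 24*5) = 7*(1 - 12*10) = 7*(1 - 120) = 7*(-119) = -833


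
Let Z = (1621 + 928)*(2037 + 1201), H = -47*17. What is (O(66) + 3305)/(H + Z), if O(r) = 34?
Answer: 3339/8252863 ≈ 0.00040459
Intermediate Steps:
H = -799
Z = 8253662 (Z = 2549*3238 = 8253662)
(O(66) + 3305)/(H + Z) = (34 + 3305)/(-799 + 8253662) = 3339/8252863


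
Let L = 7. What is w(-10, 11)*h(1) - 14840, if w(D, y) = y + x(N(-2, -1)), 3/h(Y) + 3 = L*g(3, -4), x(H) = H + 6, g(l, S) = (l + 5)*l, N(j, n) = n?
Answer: -816184/55 ≈ -14840.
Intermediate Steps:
g(l, S) = l*(5 + l) (g(l, S) = (5 + l)*l = l*(5 + l))
x(H) = 6 + H
h(Y) = 1/55 (h(Y) = 3/(-3 + 7*(3*(5 + 3))) = 3/(-3 + 7*(3*8)) = 3/(-3 + 7*24) = 3/(-3 + 168) = 3/165 = 3*(1/165) = 1/55)
w(D, y) = 5 + y (w(D, y) = y + (6 - 1) = y + 5 = 5 + y)
w(-10, 11)*h(1) - 14840 = (5 + 11)*(1/55) - 14840 = 16*(1/55) - 14840 = 16/55 - 14840 = -816184/55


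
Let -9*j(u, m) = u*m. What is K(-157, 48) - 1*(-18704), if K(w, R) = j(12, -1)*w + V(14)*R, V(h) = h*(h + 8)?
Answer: 99836/3 ≈ 33279.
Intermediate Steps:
V(h) = h*(8 + h)
j(u, m) = -m*u/9 (j(u, m) = -u*m/9 = -m*u/9)
K(w, R) = 308*R + 4*w/3 (K(w, R) = (-⅑*(-1)*12)*w + (14*(8 + 14))*R = 4*w/3 + (14*22)*R = 4*w/3 + 308*R = 308*R + 4*w/3)
K(-157, 48) - 1*(-18704) = (308*48 + (4/3)*(-157)) - 1*(-18704) = (14784 - 628/3) + 18704 = 43724/3 + 18704 = 99836/3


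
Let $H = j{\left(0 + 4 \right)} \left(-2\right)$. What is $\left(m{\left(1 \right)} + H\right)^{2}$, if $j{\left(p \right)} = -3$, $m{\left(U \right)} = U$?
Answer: $49$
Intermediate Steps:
$H = 6$ ($H = \left(-3\right) \left(-2\right) = 6$)
$\left(m{\left(1 \right)} + H\right)^{2} = \left(1 + 6\right)^{2} = 7^{2} = 49$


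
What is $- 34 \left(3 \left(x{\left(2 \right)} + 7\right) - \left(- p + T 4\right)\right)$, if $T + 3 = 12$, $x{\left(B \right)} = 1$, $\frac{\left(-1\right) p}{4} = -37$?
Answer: $-4624$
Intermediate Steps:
$p = 148$ ($p = \left(-4\right) \left(-37\right) = 148$)
$T = 9$ ($T = -3 + 12 = 9$)
$- 34 \left(3 \left(x{\left(2 \right)} + 7\right) - \left(- p + T 4\right)\right) = - 34 \left(3 \left(1 + 7\right) + \left(148 - 9 \cdot 4\right)\right) = - 34 \left(3 \cdot 8 + \left(148 - 36\right)\right) = - 34 \left(24 + \left(148 - 36\right)\right) = - 34 \left(24 + 112\right) = \left(-34\right) 136 = -4624$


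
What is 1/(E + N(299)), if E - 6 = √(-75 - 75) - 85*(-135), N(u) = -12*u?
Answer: 2631/20766533 - 5*I*√6/62299599 ≈ 0.00012669 - 1.9659e-7*I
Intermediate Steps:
E = 11481 + 5*I*√6 (E = 6 + (√(-75 - 75) - 85*(-135)) = 6 + (√(-150) + 11475) = 6 + (5*I*√6 + 11475) = 6 + (11475 + 5*I*√6) = 11481 + 5*I*√6 ≈ 11481.0 + 12.247*I)
1/(E + N(299)) = 1/((11481 + 5*I*√6) - 12*299) = 1/((11481 + 5*I*√6) - 3588) = 1/(7893 + 5*I*√6)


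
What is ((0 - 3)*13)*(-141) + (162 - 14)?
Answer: 5647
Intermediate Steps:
((0 - 3)*13)*(-141) + (162 - 14) = -3*13*(-141) + 148 = -39*(-141) + 148 = 5499 + 148 = 5647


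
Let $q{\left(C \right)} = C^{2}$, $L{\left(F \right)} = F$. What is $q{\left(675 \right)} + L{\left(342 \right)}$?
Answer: $455967$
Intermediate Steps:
$q{\left(675 \right)} + L{\left(342 \right)} = 675^{2} + 342 = 455625 + 342 = 455967$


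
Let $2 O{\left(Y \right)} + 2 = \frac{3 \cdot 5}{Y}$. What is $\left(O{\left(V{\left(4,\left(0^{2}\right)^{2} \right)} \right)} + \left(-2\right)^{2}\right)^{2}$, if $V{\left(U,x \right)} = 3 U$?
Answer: $\frac{841}{64} \approx 13.141$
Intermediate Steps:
$O{\left(Y \right)} = -1 + \frac{15}{2 Y}$ ($O{\left(Y \right)} = -1 + \frac{3 \cdot 5 \frac{1}{Y}}{2} = -1 + \frac{15 \frac{1}{Y}}{2} = -1 + \frac{15}{2 Y}$)
$\left(O{\left(V{\left(4,\left(0^{2}\right)^{2} \right)} \right)} + \left(-2\right)^{2}\right)^{2} = \left(\frac{\frac{15}{2} - 3 \cdot 4}{3 \cdot 4} + \left(-2\right)^{2}\right)^{2} = \left(\frac{\frac{15}{2} - 12}{12} + 4\right)^{2} = \left(\frac{1}{12} \left(- \frac{9}{2}\right) + 4\right)^{2} = \left(- \frac{3}{8} + 4\right)^{2} = \left(\frac{29}{8}\right)^{2} = \frac{841}{64}$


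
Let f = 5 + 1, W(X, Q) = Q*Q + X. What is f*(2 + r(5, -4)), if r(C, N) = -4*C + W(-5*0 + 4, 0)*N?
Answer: -204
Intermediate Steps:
W(X, Q) = X + Q**2 (W(X, Q) = Q**2 + X = X + Q**2)
f = 6
r(C, N) = -4*C + 4*N (r(C, N) = -4*C + ((-5*0 + 4) + 0**2)*N = -4*C + ((0 + 4) + 0)*N = -4*C + (4 + 0)*N = -4*C + 4*N)
f*(2 + r(5, -4)) = 6*(2 + (-4*5 + 4*(-4))) = 6*(2 + (-20 - 16)) = 6*(2 - 36) = 6*(-34) = -204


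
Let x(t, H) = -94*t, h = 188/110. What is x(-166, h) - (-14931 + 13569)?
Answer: 16966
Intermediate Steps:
h = 94/55 (h = 188*(1/110) = 94/55 ≈ 1.7091)
x(-166, h) - (-14931 + 13569) = -94*(-166) - (-14931 + 13569) = 15604 - 1*(-1362) = 15604 + 1362 = 16966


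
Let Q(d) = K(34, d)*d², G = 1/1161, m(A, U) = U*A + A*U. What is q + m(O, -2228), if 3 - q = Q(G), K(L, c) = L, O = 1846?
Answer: -11087692167967/1347921 ≈ -8.2258e+6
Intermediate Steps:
m(A, U) = 2*A*U (m(A, U) = A*U + A*U = 2*A*U)
G = 1/1161 ≈ 0.00086133
Q(d) = 34*d²
q = 4043729/1347921 (q = 3 - 34*(1/1161)² = 3 - 34/1347921 = 4043729/1347921 ≈ 3.0000)
q + m(O, -2228) = 4043729/1347921 + 2*1846*(-2228) = 4043729/1347921 - 8225776 = -11087692167967/1347921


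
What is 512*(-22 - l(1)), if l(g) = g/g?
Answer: -11776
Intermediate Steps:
l(g) = 1
512*(-22 - l(1)) = 512*(-22 - 1*1) = 512*(-22 - 1) = 512*(-23) = -11776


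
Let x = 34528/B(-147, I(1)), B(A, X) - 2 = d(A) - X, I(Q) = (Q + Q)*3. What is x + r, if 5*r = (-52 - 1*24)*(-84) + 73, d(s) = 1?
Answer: -153269/15 ≈ -10218.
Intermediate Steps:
I(Q) = 6*Q (I(Q) = (2*Q)*3 = 6*Q)
B(A, X) = 3 - X (B(A, X) = 2 + (1 - X) = 3 - X)
x = -34528/3 (x = 34528/(3 - 6) = 34528/(-3) = 34528*(-⅓) = -34528/3 ≈ -11509.)
r = 6457/5 (r = ((-52 - 1*24)*(-84) + 73)/5 = ((-52 - 24)*(-84) + 73)/5 = (-76*(-84) + 73)/5 = (6384 + 73)/5 = (⅕)*6457 = 6457/5 ≈ 1291.4)
x + r = -34528/3 + 6457/5 = -153269/15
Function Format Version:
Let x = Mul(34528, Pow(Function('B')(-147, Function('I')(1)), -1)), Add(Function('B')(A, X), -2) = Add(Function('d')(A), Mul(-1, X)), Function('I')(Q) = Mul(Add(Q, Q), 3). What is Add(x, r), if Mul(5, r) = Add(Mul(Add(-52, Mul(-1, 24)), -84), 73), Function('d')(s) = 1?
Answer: Rational(-153269, 15) ≈ -10218.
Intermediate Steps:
Function('I')(Q) = Mul(6, Q) (Function('I')(Q) = Mul(Mul(2, Q), 3) = Mul(6, Q))
Function('B')(A, X) = Add(3, Mul(-1, X)) (Function('B')(A, X) = Add(2, Add(1, Mul(-1, X))) = Add(3, Mul(-1, X)))
x = Rational(-34528, 3) (x = Mul(34528, Pow(Add(3, Mul(-1, Mul(6, 1))), -1)) = Mul(34528, Pow(Add(3, Mul(-1, 6)), -1)) = Mul(34528, Pow(Add(3, -6), -1)) = Mul(34528, Pow(-3, -1)) = Mul(34528, Rational(-1, 3)) = Rational(-34528, 3) ≈ -11509.)
r = Rational(6457, 5) (r = Mul(Rational(1, 5), Add(Mul(Add(-52, Mul(-1, 24)), -84), 73)) = Mul(Rational(1, 5), Add(Mul(Add(-52, -24), -84), 73)) = Mul(Rational(1, 5), Add(Mul(-76, -84), 73)) = Mul(Rational(1, 5), Add(6384, 73)) = Mul(Rational(1, 5), 6457) = Rational(6457, 5) ≈ 1291.4)
Add(x, r) = Add(Rational(-34528, 3), Rational(6457, 5)) = Rational(-153269, 15)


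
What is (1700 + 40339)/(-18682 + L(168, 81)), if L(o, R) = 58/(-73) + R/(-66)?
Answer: -67514634/30006539 ≈ -2.2500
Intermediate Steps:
L(o, R) = -58/73 - R/66 (L(o, R) = 58*(-1/73) + R*(-1/66) = -58/73 - R/66)
(1700 + 40339)/(-18682 + L(168, 81)) = (1700 + 40339)/(-18682 + (-58/73 - 1/66*81)) = 42039/(-18682 + (-58/73 - 27/22)) = 42039/(-18682 - 3247/1606) = 42039/(-30006539/1606) = 42039*(-1606/30006539) = -67514634/30006539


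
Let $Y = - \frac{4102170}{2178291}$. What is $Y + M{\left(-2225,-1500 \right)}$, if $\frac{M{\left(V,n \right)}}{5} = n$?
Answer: $- \frac{5447094890}{726097} \approx -7501.9$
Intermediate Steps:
$Y = - \frac{1367390}{726097}$ ($Y = \left(-4102170\right) \frac{1}{2178291} = - \frac{1367390}{726097} \approx -1.8832$)
$M{\left(V,n \right)} = 5 n$
$Y + M{\left(-2225,-1500 \right)} = - \frac{1367390}{726097} + 5 \left(-1500\right) = - \frac{1367390}{726097} - 7500 = - \frac{5447094890}{726097}$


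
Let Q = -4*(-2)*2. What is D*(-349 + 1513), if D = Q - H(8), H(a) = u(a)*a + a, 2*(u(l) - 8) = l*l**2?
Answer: -2449056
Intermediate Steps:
u(l) = 8 + l**3/2 (u(l) = 8 + (l*l**2)/2 = 8 + l**3/2)
Q = 16 (Q = 8*2 = 16)
H(a) = a + a*(8 + a**3/2) (H(a) = (8 + a**3/2)*a + a = a*(8 + a**3/2) + a = a + a*(8 + a**3/2))
D = -2104 (D = 16 - 8*(18 + 8**3)/2 = 16 - 8*(18 + 512)/2 = 16 - 8*530/2 = 16 - 1*2120 = 16 - 2120 = -2104)
D*(-349 + 1513) = -2104*(-349 + 1513) = -2104*1164 = -2449056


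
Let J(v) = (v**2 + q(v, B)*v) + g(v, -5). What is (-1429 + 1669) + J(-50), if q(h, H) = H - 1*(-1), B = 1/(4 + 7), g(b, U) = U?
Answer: 29485/11 ≈ 2680.5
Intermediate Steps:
B = 1/11 ≈ 0.090909
q(h, H) = 1 + H (q(h, H) = H + 1 = 1 + H)
J(v) = -5 + v**2 + 12*v/11 (J(v) = (v**2 + (1 + 1/11)*v) - 5 = (v**2 + 12*v/11) - 5 = -5 + v**2 + 12*v/11)
(-1429 + 1669) + J(-50) = (-1429 + 1669) + (-5 + (-50)**2 + (12/11)*(-50)) = 240 + (-5 + 2500 - 600/11) = 240 + 26845/11 = 29485/11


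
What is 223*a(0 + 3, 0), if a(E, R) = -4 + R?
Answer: -892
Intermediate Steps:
223*a(0 + 3, 0) = 223*(-4 + 0) = 223*(-4) = -892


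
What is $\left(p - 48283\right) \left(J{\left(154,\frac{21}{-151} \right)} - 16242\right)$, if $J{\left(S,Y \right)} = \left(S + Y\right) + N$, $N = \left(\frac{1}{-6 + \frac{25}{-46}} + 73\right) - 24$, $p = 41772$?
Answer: $\frac{4746531084416}{45451} \approx 1.0443 \cdot 10^{8}$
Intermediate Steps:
$N = \frac{14703}{301}$ ($N = \left(\frac{1}{-6 + 25 \left(- \frac{1}{46}\right)} + 73\right) - 24 = \left(\frac{1}{-6 - \frac{25}{46}} + 73\right) - 24 = \left(\frac{1}{- \frac{301}{46}} + 73\right) - 24 = \left(- \frac{46}{301} + 73\right) - 24 = \frac{21927}{301} - 24 = \frac{14703}{301} \approx 48.847$)
$J{\left(S,Y \right)} = \frac{14703}{301} + S + Y$ ($J{\left(S,Y \right)} = \left(S + Y\right) + \frac{14703}{301} = \frac{14703}{301} + S + Y$)
$\left(p - 48283\right) \left(J{\left(154,\frac{21}{-151} \right)} - 16242\right) = \left(41772 - 48283\right) \left(\left(\frac{14703}{301} + 154 + \frac{21}{-151}\right) - 16242\right) = - 6511 \left(\left(\frac{14703}{301} + 154 + 21 \left(- \frac{1}{151}\right)\right) - 16242\right) = - 6511 \left(\left(\frac{14703}{301} + 154 - \frac{21}{151}\right) - 16242\right) = - 6511 \left(\frac{9213286}{45451} - 16242\right) = \left(-6511\right) \left(- \frac{729001856}{45451}\right) = \frac{4746531084416}{45451}$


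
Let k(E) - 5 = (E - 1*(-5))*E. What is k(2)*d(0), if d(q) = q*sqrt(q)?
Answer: 0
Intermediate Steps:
d(q) = q**(3/2)
k(E) = 5 + E*(5 + E) (k(E) = 5 + (E - 1*(-5))*E = 5 + (E + 5)*E = 5 + (5 + E)*E = 5 + E*(5 + E))
k(2)*d(0) = (5 + 2**2 + 5*2)*0**(3/2) = (5 + 4 + 10)*0 = 19*0 = 0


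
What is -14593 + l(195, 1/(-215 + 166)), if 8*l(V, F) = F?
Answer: -5720457/392 ≈ -14593.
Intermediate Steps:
l(V, F) = F/8
-14593 + l(195, 1/(-215 + 166)) = -14593 + 1/(8*(-215 + 166)) = -14593 + (⅛)/(-49) = -14593 + (⅛)*(-1/49) = -14593 - 1/392 = -5720457/392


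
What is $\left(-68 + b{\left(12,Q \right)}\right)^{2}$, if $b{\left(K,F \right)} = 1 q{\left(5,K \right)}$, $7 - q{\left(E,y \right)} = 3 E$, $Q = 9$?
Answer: $5776$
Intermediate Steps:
$q{\left(E,y \right)} = 7 - 3 E$
$b{\left(K,F \right)} = -8$ ($b{\left(K,F \right)} = 1 \left(7 - 15\right) = 1 \left(-8\right) = -8$)
$\left(-68 + b{\left(12,Q \right)}\right)^{2} = \left(-68 - 8\right)^{2} = \left(-76\right)^{2} = 5776$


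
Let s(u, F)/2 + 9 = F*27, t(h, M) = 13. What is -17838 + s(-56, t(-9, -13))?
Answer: -17154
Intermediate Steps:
s(u, F) = -18 + 54*F (s(u, F) = -18 + 2*(F*27) = -18 + 2*(27*F) = -18 + 54*F)
-17838 + s(-56, t(-9, -13)) = -17838 + (-18 + 54*13) = -17838 + (-18 + 702) = -17838 + 684 = -17154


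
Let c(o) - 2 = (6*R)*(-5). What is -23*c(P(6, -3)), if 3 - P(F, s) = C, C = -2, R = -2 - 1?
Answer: -2116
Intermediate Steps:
R = -3
P(F, s) = 5 (P(F, s) = 3 - 1*(-2) = 3 + 2 = 5)
c(o) = 92 (c(o) = 2 + (6*(-3))*(-5) = 2 - 18*(-5) = 2 + 90 = 92)
-23*c(P(6, -3)) = -23*92 = -2116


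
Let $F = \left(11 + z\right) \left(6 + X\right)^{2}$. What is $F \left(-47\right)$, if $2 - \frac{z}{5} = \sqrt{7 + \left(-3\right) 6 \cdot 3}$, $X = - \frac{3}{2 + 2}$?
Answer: $- \frac{435267}{16} + \frac{103635 i \sqrt{47}}{16} \approx -27204.0 + 44405.0 i$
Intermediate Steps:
$X = - \frac{3}{4} \approx -0.75$
$z = 10 - 5 i \sqrt{47}$ ($z = 10 - 5 \sqrt{7 + \left(-3\right) 6 \cdot 3} = 10 - 5 \sqrt{7 - 54} = 10 - 5 \sqrt{-47} = 10 - 5 i \sqrt{47} \approx 10.0 - 34.278 i$)
$F = \frac{9261}{16} - \frac{2205 i \sqrt{47}}{16}$ ($F = \left(11 + \left(10 - 5 i \sqrt{47}\right)\right) \left(6 - \frac{3}{4}\right)^{2} = \left(21 - 5 i \sqrt{47}\right) \left(\frac{21}{4}\right)^{2} = \left(21 - 5 i \sqrt{47}\right) \frac{441}{16} = \frac{9261}{16} - \frac{2205 i \sqrt{47}}{16} \approx 578.81 - 944.79 i$)
$F \left(-47\right) = \left(\frac{9261}{16} - \frac{2205 i \sqrt{47}}{16}\right) \left(-47\right) = - \frac{435267}{16} + \frac{103635 i \sqrt{47}}{16}$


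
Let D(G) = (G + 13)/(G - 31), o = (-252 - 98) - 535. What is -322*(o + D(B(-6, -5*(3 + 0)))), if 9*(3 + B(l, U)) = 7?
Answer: 3705968/13 ≈ 2.8507e+5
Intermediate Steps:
B(l, U) = -20/9 (B(l, U) = -3 + (⅑)*7 = -3 + 7/9 = -20/9)
o = -885 (o = -350 - 535 = -885)
D(G) = (13 + G)/(-31 + G)
-322*(o + D(B(-6, -5*(3 + 0)))) = -322*(-885 + (13 - 20/9)/(-31 - 20/9)) = -322*(-885 + (97/9)/(-299/9)) = -322*(-885 - 9/299*97/9) = -322*(-885 - 97/299) = -322*(-264712)/299 = -1*(-3705968/13) = 3705968/13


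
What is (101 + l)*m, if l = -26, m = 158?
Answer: 11850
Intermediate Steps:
(101 + l)*m = (101 - 26)*158 = 75*158 = 11850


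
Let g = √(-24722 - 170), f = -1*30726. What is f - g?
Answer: -30726 - 14*I*√127 ≈ -30726.0 - 157.77*I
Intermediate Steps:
f = -30726
g = 14*I*√127 (g = √(-24892) = 14*I*√127 ≈ 157.77*I)
f - g = -30726 - 14*I*√127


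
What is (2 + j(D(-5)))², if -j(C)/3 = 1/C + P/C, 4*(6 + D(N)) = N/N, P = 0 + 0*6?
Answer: 3364/529 ≈ 6.3592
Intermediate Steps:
P = 0 (P = 0 + 0 = 0)
D(N) = -23/4 (D(N) = -6 + (N/N)/4 = -6 + (¼)*1 = -6 + ¼ = -23/4)
j(C) = -3/C (j(C) = -3*(1/C + 0/C) = -3*(1/C + 0) = -3/C)
(2 + j(D(-5)))² = (2 - 3/(-23/4))² = (2 - 3*(-4/23))² = (2 + 12/23)² = (58/23)² = 3364/529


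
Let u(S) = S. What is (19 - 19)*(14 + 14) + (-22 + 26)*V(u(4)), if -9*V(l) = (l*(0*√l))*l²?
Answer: 0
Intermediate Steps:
V(l) = 0 (V(l) = -l*(0*√l)*l²/9 = -l*0*l²/9 = -0*l² = -⅑*0 = 0)
(19 - 19)*(14 + 14) + (-22 + 26)*V(u(4)) = (19 - 19)*(14 + 14) + (-22 + 26)*0 = 0*28 + 4*0 = 0 + 0 = 0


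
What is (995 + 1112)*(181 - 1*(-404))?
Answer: 1232595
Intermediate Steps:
(995 + 1112)*(181 - 1*(-404)) = 2107*(181 + 404) = 2107*585 = 1232595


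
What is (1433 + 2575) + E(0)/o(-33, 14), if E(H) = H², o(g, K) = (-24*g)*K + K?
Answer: 4008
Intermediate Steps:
o(g, K) = K - 24*K*g (o(g, K) = -24*K*g + K = K - 24*K*g)
(1433 + 2575) + E(0)/o(-33, 14) = (1433 + 2575) + 0²/((14*(1 - 24*(-33)))) = 4008 + 0/((14*(1 + 792))) = 4008 + 0/((14*793)) = 4008 + 0/11102 = 4008 + 0*(1/11102) = 4008 + 0 = 4008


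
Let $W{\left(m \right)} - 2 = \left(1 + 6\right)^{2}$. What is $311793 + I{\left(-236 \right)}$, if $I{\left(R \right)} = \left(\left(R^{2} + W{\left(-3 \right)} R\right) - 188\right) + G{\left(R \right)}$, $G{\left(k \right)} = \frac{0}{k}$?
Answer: $355265$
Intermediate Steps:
$G{\left(k \right)} = 0$
$W{\left(m \right)} = 51$ ($W{\left(m \right)} = 2 + \left(1 + 6\right)^{2} = 2 + 7^{2} = 2 + 49 = 51$)
$I{\left(R \right)} = -188 + R^{2} + 51 R$ ($I{\left(R \right)} = \left(\left(R^{2} + 51 R\right) - 188\right) + 0 = \left(-188 + R^{2} + 51 R\right) + 0 = -188 + R^{2} + 51 R$)
$311793 + I{\left(-236 \right)} = 311793 + \left(-188 + \left(-236\right)^{2} + 51 \left(-236\right)\right) = 311793 - -43472 = 311793 + 43472 = 355265$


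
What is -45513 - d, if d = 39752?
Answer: -85265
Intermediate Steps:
-45513 - d = -45513 - 1*39752 = -45513 - 39752 = -85265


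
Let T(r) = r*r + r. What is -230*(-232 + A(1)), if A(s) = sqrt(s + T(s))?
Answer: 53360 - 230*sqrt(3) ≈ 52962.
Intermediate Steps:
T(r) = r + r**2 (T(r) = r**2 + r = r + r**2)
A(s) = sqrt(s + s*(1 + s))
-230*(-232 + A(1)) = -230*(-232 + sqrt(1*(2 + 1))) = -230*(-232 + sqrt(1*3)) = -230*(-232 + sqrt(3)) = 53360 - 230*sqrt(3)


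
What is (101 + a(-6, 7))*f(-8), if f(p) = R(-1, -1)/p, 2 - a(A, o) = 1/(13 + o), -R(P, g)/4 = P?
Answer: -2059/40 ≈ -51.475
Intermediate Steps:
R(P, g) = -4*P
a(A, o) = 2 - 1/(13 + o)
f(p) = 4/p (f(p) = (-4*(-1))/p = 4/p)
(101 + a(-6, 7))*f(-8) = (101 + (25 + 2*7)/(13 + 7))*(4/(-8)) = (101 + (25 + 14)/20)*(4*(-⅛)) = (101 + (1/20)*39)*(-½) = (101 + 39/20)*(-½) = (2059/20)*(-½) = -2059/40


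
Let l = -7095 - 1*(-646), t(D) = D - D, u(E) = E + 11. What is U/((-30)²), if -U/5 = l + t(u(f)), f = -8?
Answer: 6449/180 ≈ 35.828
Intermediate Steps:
u(E) = 11 + E
t(D) = 0
l = -6449 (l = -7095 + 646 = -6449)
U = 32245 (U = -5*(-6449 + 0) = -5*(-6449) = 32245)
U/((-30)²) = 32245/((-30)²) = 32245/900 = 32245*(1/900) = 6449/180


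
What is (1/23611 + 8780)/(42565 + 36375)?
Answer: 207304581/1863852340 ≈ 0.11122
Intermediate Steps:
(1/23611 + 8780)/(42565 + 36375) = (1/23611 + 8780)/78940 = (207304581/23611)*(1/78940) = 207304581/1863852340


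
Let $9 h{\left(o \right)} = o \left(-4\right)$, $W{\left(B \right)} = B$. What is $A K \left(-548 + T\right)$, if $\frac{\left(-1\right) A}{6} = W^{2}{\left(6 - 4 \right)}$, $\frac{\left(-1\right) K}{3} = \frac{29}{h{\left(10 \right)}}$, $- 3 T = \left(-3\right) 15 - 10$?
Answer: $\frac{1244187}{5} \approx 2.4884 \cdot 10^{5}$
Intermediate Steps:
$T = \frac{55}{3}$ ($T = - \frac{\left(-3\right) 15 - 10}{3} = - \frac{-45 - 10}{3} = \left(- \frac{1}{3}\right) \left(-55\right) = \frac{55}{3} \approx 18.333$)
$h{\left(o \right)} = - \frac{4 o}{9}$ ($h{\left(o \right)} = \frac{o \left(-4\right)}{9} = \frac{\left(-4\right) o}{9} = - \frac{4 o}{9}$)
$K = \frac{783}{40}$ ($K = - 3 \frac{29}{\left(- \frac{4}{9}\right) 10} = - 3 \frac{29}{- \frac{40}{9}} = - 3 \cdot 29 \left(- \frac{9}{40}\right) = \left(-3\right) \left(- \frac{261}{40}\right) = \frac{783}{40} \approx 19.575$)
$A = -24$ ($A = - 6 \left(6 - 4\right)^{2} = - 6 \cdot 2^{2} = \left(-6\right) 4 = -24$)
$A K \left(-548 + T\right) = \left(-24\right) \frac{783}{40} \left(-548 + \frac{55}{3}\right) = \left(- \frac{2349}{5}\right) \left(- \frac{1589}{3}\right) = \frac{1244187}{5}$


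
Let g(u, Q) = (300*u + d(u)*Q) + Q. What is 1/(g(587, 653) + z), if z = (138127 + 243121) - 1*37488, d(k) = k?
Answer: 1/903824 ≈ 1.1064e-6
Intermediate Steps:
z = 343760 (z = 381248 - 37488 = 343760)
g(u, Q) = Q + 300*u + Q*u (g(u, Q) = (300*u + u*Q) + Q = (300*u + Q*u) + Q = Q + 300*u + Q*u)
1/(g(587, 653) + z) = 1/((653 + 300*587 + 653*587) + 343760) = 1/((653 + 176100 + 383311) + 343760) = 1/(560064 + 343760) = 1/903824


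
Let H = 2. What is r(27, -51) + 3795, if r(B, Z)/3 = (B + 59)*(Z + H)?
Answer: -8847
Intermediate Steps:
r(B, Z) = 3*(2 + Z)*(59 + B) (r(B, Z) = 3*((B + 59)*(Z + 2)) = 3*((59 + B)*(2 + Z)) = 3*((2 + Z)*(59 + B)) = 3*(2 + Z)*(59 + B))
r(27, -51) + 3795 = (354 + 6*27 + 177*(-51) + 3*27*(-51)) + 3795 = (354 + 162 - 9027 - 4131) + 3795 = -12642 + 3795 = -8847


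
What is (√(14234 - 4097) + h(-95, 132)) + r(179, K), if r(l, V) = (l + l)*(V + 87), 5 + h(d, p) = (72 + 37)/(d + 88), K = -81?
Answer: 14892/7 + √10137 ≈ 2228.1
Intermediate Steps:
h(d, p) = -5 + 109/(88 + d) (h(d, p) = -5 + (72 + 37)/(d + 88) = -5 + 109/(88 + d))
r(l, V) = 2*l*(87 + V) (r(l, V) = (2*l)*(87 + V) = 2*l*(87 + V))
(√(14234 - 4097) + h(-95, 132)) + r(179, K) = (√(14234 - 4097) + (-331 - 5*(-95))/(88 - 95)) + 2*179*(87 - 81) = (√10137 + (-331 + 475)/(-7)) + 2*179*6 = (√10137 - ⅐*144) + 2148 = (√10137 - 144/7) + 2148 = (-144/7 + √10137) + 2148 = 14892/7 + √10137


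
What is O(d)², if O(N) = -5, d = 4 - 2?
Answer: 25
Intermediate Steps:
d = 2
O(d)² = (-5)² = 25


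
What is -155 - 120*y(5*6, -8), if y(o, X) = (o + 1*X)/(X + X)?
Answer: 10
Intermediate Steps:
y(o, X) = (X + o)/(2*X) (y(o, X) = (o + X)/((2*X)) = (X + o)*(1/(2*X)) = (X + o)/(2*X))
-155 - 120*y(5*6, -8) = -155 - 60*(-8 + 5*6)/(-8) = -155 - 60*(-1)*(-8 + 30)/8 = -155 - 60*(-1)*22/8 = -155 - 120*(-11/8) = -155 + 165 = 10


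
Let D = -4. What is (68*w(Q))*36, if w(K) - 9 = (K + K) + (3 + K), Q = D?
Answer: 0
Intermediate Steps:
Q = -4
w(K) = 12 + 3*K (w(K) = 9 + ((K + K) + (3 + K)) = 9 + (2*K + (3 + K)) = 9 + (3 + 3*K) = 12 + 3*K)
(68*w(Q))*36 = (68*(12 + 3*(-4)))*36 = (68*(12 - 12))*36 = (68*0)*36 = 0*36 = 0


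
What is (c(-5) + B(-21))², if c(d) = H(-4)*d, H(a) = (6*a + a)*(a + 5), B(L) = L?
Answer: 14161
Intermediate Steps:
H(a) = 7*a*(5 + a) (H(a) = (7*a)*(5 + a) = 7*a*(5 + a))
c(d) = -28*d (c(d) = (7*(-4)*(5 - 4))*d = (7*(-4)*1)*d = -28*d)
(c(-5) + B(-21))² = (-28*(-5) - 21)² = (140 - 21)² = 119² = 14161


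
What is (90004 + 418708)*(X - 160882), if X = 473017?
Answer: 158786820120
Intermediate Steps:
(90004 + 418708)*(X - 160882) = (90004 + 418708)*(473017 - 160882) = 508712*312135 = 158786820120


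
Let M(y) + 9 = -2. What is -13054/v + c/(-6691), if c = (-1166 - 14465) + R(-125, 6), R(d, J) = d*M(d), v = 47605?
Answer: 591312566/318525055 ≈ 1.8564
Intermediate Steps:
M(y) = -11 (M(y) = -9 - 2 = -11)
R(d, J) = -11*d (R(d, J) = d*(-11) = -11*d)
c = -14256 (c = (-1166 - 14465) - 11*(-125) = -15631 + 1375 = -14256)
-13054/v + c/(-6691) = -13054/47605 - 14256/(-6691) = -13054*1/47605 - 14256*(-1/6691) = -13054/47605 + 14256/6691 = 591312566/318525055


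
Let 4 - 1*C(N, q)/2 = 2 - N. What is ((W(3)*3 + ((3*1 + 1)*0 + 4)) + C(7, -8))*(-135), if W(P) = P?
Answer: -4185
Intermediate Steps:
C(N, q) = 4 + 2*N (C(N, q) = 8 - 2*(2 - N) = 8 + (-4 + 2*N) = 4 + 2*N)
((W(3)*3 + ((3*1 + 1)*0 + 4)) + C(7, -8))*(-135) = ((3*3 + ((3*1 + 1)*0 + 4)) + (4 + 2*7))*(-135) = ((9 + ((3 + 1)*0 + 4)) + (4 + 14))*(-135) = ((9 + (4*0 + 4)) + 18)*(-135) = ((9 + (0 + 4)) + 18)*(-135) = ((9 + 4) + 18)*(-135) = (13 + 18)*(-135) = 31*(-135) = -4185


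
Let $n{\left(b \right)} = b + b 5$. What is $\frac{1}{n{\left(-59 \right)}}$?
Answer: $- \frac{1}{354} \approx -0.0028249$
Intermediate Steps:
$n{\left(b \right)} = 6 b$ ($n{\left(b \right)} = b + 5 b = 6 b$)
$\frac{1}{n{\left(-59 \right)}} = \frac{1}{6 \left(-59\right)} = \frac{1}{-354} = - \frac{1}{354}$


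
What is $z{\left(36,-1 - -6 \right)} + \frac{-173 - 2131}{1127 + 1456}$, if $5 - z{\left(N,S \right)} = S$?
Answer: $- \frac{256}{287} \approx -0.89199$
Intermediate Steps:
$z{\left(N,S \right)} = 5 - S$
$z{\left(36,-1 - -6 \right)} + \frac{-173 - 2131}{1127 + 1456} = \left(5 - \left(-1 - -6\right)\right) + \frac{-173 - 2131}{1127 + 1456} = \left(5 - \left(-1 + 6\right)\right) - \frac{2304}{2583} = \left(5 - 5\right) - \frac{256}{287} = 0 - \frac{256}{287} = - \frac{256}{287}$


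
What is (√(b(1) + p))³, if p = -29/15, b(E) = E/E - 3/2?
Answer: -73*I*√2190/900 ≈ -3.7958*I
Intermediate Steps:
b(E) = -½ (b(E) = 1 - 3*½ = 1 - 3/2 = -½)
p = -29/15 (p = -29*1/15 = -29/15 ≈ -1.9333)
(√(b(1) + p))³ = (√(-½ - 29/15))³ = (√(-73/30))³ = (I*√2190/30)³ = -73*I*√2190/900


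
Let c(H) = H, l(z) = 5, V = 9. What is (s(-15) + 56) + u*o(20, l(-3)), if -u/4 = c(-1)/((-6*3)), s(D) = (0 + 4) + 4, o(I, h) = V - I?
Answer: 598/9 ≈ 66.444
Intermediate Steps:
o(I, h) = 9 - I
s(D) = 8 (s(D) = 4 + 4 = 8)
u = -2/9 (u = -(-4)/((-6*3)) = -(-4)/(-18) = -(-4)*(-1)/18 = -4*1/18 = -2/9 ≈ -0.22222)
(s(-15) + 56) + u*o(20, l(-3)) = (8 + 56) - 2*(9 - 1*20)/9 = 64 - 2*(9 - 20)/9 = 64 - 2/9*(-11) = 64 + 22/9 = 598/9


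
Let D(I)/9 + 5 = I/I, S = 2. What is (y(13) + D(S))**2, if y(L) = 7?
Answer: 841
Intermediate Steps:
D(I) = -36 (D(I) = -45 + 9*(I/I) = -45 + 9*1 = -45 + 9 = -36)
(y(13) + D(S))**2 = (7 - 36)**2 = (-29)**2 = 841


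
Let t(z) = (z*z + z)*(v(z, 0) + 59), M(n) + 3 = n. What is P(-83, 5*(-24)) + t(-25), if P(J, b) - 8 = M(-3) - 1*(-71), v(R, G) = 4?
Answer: 37873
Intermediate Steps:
M(n) = -3 + n
t(z) = 63*z + 63*z² (t(z) = (z*z + z)*(4 + 59) = (z² + z)*63 = (z + z²)*63 = 63*z + 63*z²)
P(J, b) = 73 (P(J, b) = 8 + ((-3 - 3) - 1*(-71)) = 8 + (-6 + 71) = 8 + 65 = 73)
P(-83, 5*(-24)) + t(-25) = 73 + 63*(-25)*(1 - 25) = 73 + 63*(-25)*(-24) = 73 + 37800 = 37873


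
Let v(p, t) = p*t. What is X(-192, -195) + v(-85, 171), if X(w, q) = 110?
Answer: -14425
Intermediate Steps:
X(-192, -195) + v(-85, 171) = 110 - 85*171 = 110 - 14535 = -14425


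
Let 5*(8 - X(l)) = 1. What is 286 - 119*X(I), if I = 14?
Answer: -3211/5 ≈ -642.20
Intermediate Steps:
X(l) = 39/5 (X(l) = 8 - ⅕*1 = 8 - ⅕ = 39/5)
286 - 119*X(I) = 286 - 119*39/5 = 286 - 4641/5 = -3211/5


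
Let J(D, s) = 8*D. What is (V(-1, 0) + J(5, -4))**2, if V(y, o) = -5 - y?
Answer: 1296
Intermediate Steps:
(V(-1, 0) + J(5, -4))**2 = ((-5 - 1*(-1)) + 8*5)**2 = ((-5 + 1) + 40)**2 = (-4 + 40)**2 = 36**2 = 1296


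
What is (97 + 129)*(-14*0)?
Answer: 0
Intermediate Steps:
(97 + 129)*(-14*0) = 226*0 = 0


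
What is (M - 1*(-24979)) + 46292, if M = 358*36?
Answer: 84159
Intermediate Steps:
M = 12888
(M - 1*(-24979)) + 46292 = (12888 - 1*(-24979)) + 46292 = (12888 + 24979) + 46292 = 37867 + 46292 = 84159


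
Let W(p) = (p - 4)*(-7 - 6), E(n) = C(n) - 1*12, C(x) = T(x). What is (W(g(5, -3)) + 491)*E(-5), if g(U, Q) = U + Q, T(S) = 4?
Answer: -4136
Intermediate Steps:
C(x) = 4
E(n) = -8 (E(n) = 4 - 1*12 = 4 - 12 = -8)
g(U, Q) = Q + U
W(p) = 52 - 13*p (W(p) = (-4 + p)*(-13) = 52 - 13*p)
(W(g(5, -3)) + 491)*E(-5) = ((52 - 13*(-3 + 5)) + 491)*(-8) = ((52 - 13*2) + 491)*(-8) = ((52 - 26) + 491)*(-8) = (26 + 491)*(-8) = 517*(-8) = -4136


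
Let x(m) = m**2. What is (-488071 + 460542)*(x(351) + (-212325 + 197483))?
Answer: -2983014911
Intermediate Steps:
(-488071 + 460542)*(x(351) + (-212325 + 197483)) = (-488071 + 460542)*(351**2 + (-212325 + 197483)) = -27529*(123201 - 14842) = -27529*108359 = -2983014911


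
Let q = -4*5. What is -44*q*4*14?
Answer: 49280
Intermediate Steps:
q = -20
-44*q*4*14 = -(-880)*4*14 = -44*(-80)*14 = 3520*14 = 49280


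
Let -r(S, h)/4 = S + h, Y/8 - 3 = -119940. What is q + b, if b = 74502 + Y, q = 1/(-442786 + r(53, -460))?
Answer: -390422183053/441158 ≈ -8.8499e+5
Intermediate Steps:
Y = -959496 (Y = 24 + 8*(-119940) = 24 - 959520 = -959496)
r(S, h) = -4*S - 4*h (r(S, h) = -4*(S + h) = -4*S - 4*h)
q = -1/441158 (q = 1/(-442786 + (-4*53 - 4*(-460))) = 1/(-442786 + (-212 + 1840)) = 1/(-442786 + 1628) = 1/(-441158) = -1/441158 ≈ -2.2668e-6)
b = -884994 (b = 74502 - 959496 = -884994)
q + b = -1/441158 - 884994 = -390422183053/441158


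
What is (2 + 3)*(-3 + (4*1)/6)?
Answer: -35/3 ≈ -11.667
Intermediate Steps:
(2 + 3)*(-3 + (4*1)/6) = 5*(-3 + 4*(⅙)) = 5*(-3 + ⅔) = 5*(-7/3) = -35/3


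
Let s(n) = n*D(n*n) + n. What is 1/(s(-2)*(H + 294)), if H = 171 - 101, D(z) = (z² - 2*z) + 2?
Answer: -1/8008 ≈ -0.00012488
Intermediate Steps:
D(z) = 2 + z² - 2*z
H = 70
s(n) = n + n*(2 + n⁴ - 2*n²) (s(n) = n*(2 + (n*n)² - 2*n*n) + n = n*(2 + (n²)² - 2*n²) + n = n*(2 + n⁴ - 2*n²) + n = n + n*(2 + n⁴ - 2*n²))
1/(s(-2)*(H + 294)) = 1/((-2*(3 + (-2)⁴ - 2*(-2)²))*(70 + 294)) = 1/(-2*(3 + 16 - 2*4)*364) = 1/(-2*(3 + 16 - 8)*364) = 1/(-2*11*364) = 1/(-22*364) = 1/(-8008) = -1/8008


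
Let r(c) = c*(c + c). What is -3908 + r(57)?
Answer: 2590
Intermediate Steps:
r(c) = 2*c**2 (r(c) = c*(2*c) = 2*c**2)
-3908 + r(57) = -3908 + 2*57**2 = -3908 + 2*3249 = -3908 + 6498 = 2590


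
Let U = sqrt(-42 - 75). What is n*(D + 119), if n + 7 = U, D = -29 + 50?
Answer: -980 + 420*I*sqrt(13) ≈ -980.0 + 1514.3*I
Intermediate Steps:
D = 21
U = 3*I*sqrt(13) (U = sqrt(-117) = 3*I*sqrt(13) ≈ 10.817*I)
n = -7 + 3*I*sqrt(13) ≈ -7.0 + 10.817*I
n*(D + 119) = (-7 + 3*I*sqrt(13))*(21 + 119) = (-7 + 3*I*sqrt(13))*140 = -980 + 420*I*sqrt(13)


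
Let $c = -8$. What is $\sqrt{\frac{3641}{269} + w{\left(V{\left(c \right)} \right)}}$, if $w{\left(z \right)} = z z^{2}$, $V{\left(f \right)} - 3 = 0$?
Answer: $\frac{2 \sqrt{733294}}{269} \approx 6.3667$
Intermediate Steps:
$V{\left(f \right)} = 3$ ($V{\left(f \right)} = 3 + 0 = 3$)
$w{\left(z \right)} = z^{3}$
$\sqrt{\frac{3641}{269} + w{\left(V{\left(c \right)} \right)}} = \sqrt{\frac{3641}{269} + 3^{3}} = \sqrt{3641 \cdot \frac{1}{269} + 27} = \sqrt{\frac{3641}{269} + 27} = \sqrt{\frac{10904}{269}} = \frac{2 \sqrt{733294}}{269}$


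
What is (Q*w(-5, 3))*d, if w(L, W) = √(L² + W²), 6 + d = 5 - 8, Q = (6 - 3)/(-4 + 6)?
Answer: -27*√34/2 ≈ -78.718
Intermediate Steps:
Q = 3/2 ≈ 1.5000
d = -9 (d = -6 + (5 - 8) = -6 - 3 = -9)
(Q*w(-5, 3))*d = (3*√((-5)² + 3²)/2)*(-9) = (3*√(25 + 9)/2)*(-9) = (3*√34/2)*(-9) = -27*√34/2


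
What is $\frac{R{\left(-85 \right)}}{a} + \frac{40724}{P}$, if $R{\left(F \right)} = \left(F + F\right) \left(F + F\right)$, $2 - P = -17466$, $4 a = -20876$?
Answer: $- \frac{4298333}{1340669} \approx -3.2061$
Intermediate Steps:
$a = -5219$ ($a = \frac{1}{4} \left(-20876\right) = -5219$)
$P = 17468$ ($P = 2 - -17466 = 2 + 17466 = 17468$)
$R{\left(F \right)} = 4 F^{2}$ ($R{\left(F \right)} = 2 F 2 F = 4 F^{2}$)
$\frac{R{\left(-85 \right)}}{a} + \frac{40724}{P} = \frac{4 \left(-85\right)^{2}}{-5219} + \frac{40724}{17468} = 4 \cdot 7225 \left(- \frac{1}{5219}\right) + 40724 \cdot \frac{1}{17468} = 28900 \left(- \frac{1}{5219}\right) + \frac{10181}{4367} = - \frac{1700}{307} + \frac{10181}{4367} = - \frac{4298333}{1340669}$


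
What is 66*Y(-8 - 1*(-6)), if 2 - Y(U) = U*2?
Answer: 396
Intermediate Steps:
Y(U) = 2 - 2*U (Y(U) = 2 - U*2 = 2 - 2*U)
66*Y(-8 - 1*(-6)) = 66*(2 - 2*(-8 - 1*(-6))) = 66*(2 - 2*(-8 + 6)) = 66*(2 - 2*(-2)) = 66*(2 + 4) = 66*6 = 396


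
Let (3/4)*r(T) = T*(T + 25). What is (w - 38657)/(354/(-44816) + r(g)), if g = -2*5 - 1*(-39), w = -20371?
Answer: -440899808/15595909 ≈ -28.270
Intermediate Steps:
g = 29 (g = -10 + 39 = 29)
r(T) = 4*T*(25 + T)/3 (r(T) = 4*(T*(T + 25))/3 = 4*(T*(25 + T))/3 = 4*T*(25 + T)/3)
(w - 38657)/(354/(-44816) + r(g)) = (-20371 - 38657)/(354/(-44816) + (4/3)*29*(25 + 29)) = -59028/(354*(-1/44816) + (4/3)*29*54) = -59028/(-177/22408 + 2088) = -59028/46787727/22408 = -59028*22408/46787727 = -440899808/15595909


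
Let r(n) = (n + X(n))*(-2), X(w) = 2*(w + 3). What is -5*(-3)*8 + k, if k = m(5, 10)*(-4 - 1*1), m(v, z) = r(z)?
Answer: 480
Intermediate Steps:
X(w) = 6 + 2*w (X(w) = 2*(3 + w) = 6 + 2*w)
r(n) = -12 - 6*n (r(n) = (n + (6 + 2*n))*(-2) = (6 + 3*n)*(-2) = -12 - 6*n)
m(v, z) = -12 - 6*z
k = 360 (k = (-12 - 6*10)*(-4 - 1*1) = (-12 - 60)*(-4 - 1) = -72*(-5) = 360)
-5*(-3)*8 + k = -5*(-3)*8 + 360 = 15*8 + 360 = 120 + 360 = 480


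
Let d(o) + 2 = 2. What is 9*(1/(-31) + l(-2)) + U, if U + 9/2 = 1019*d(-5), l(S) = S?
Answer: -1413/62 ≈ -22.790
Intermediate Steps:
d(o) = 0 (d(o) = -2 + 2 = 0)
U = -9/2 (U = -9/2 + 1019*0 = -9/2 + 0 = -9/2 ≈ -4.5000)
9*(1/(-31) + l(-2)) + U = 9*(1/(-31) - 2) - 9/2 = 9*(-1/31 - 2) - 9/2 = 9*(-63/31) - 9/2 = -567/31 - 9/2 = -1413/62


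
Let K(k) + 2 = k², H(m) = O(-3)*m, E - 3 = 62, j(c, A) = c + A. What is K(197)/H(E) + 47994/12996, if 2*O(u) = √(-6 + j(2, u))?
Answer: 421/114 - 77614*I*√7/455 ≈ 3.693 - 451.31*I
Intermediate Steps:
j(c, A) = A + c
E = 65 (E = 3 + 62 = 65)
O(u) = √(-4 + u)/2 (O(u) = √(-6 + (u + 2))/2 = √(-6 + (2 + u))/2 = √(-4 + u)/2)
H(m) = I*m*√7/2 (H(m) = (√(-4 - 3)/2)*m = (√(-7)/2)*m = ((I*√7)/2)*m = (I*√7/2)*m = I*m*√7/2)
K(k) = -2 + k²
K(197)/H(E) + 47994/12996 = (-2 + 197²)/(((½)*I*65*√7)) + 47994/12996 = (-2 + 38809)/((65*I*√7/2)) + 47994*(1/12996) = 38807*(-2*I*√7/455) + 421/114 = -77614*I*√7/455 + 421/114 = 421/114 - 77614*I*√7/455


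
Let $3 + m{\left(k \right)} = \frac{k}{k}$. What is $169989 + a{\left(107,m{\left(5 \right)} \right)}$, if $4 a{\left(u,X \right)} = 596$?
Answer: $170138$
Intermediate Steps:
$m{\left(k \right)} = -2$ ($m{\left(k \right)} = -3 + \frac{k}{k} = -3 + 1 = -2$)
$a{\left(u,X \right)} = 149$ ($a{\left(u,X \right)} = \frac{1}{4} \cdot 596 = 149$)
$169989 + a{\left(107,m{\left(5 \right)} \right)} = 169989 + 149 = 170138$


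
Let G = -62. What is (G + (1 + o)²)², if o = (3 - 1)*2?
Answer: 1369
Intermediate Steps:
o = 4 (o = 2*2 = 4)
(G + (1 + o)²)² = (-62 + (1 + 4)²)² = (-62 + 5²)² = (-62 + 25)² = (-37)² = 1369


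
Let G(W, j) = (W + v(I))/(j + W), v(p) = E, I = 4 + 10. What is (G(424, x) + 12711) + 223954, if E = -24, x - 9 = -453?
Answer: 236645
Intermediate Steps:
x = -444 (x = 9 - 453 = -444)
I = 14
v(p) = -24
G(W, j) = (-24 + W)/(W + j) (G(W, j) = (W - 24)/(j + W) = (-24 + W)/(W + j))
(G(424, x) + 12711) + 223954 = ((-24 + 424)/(424 - 444) + 12711) + 223954 = (400/(-20) + 12711) + 223954 = (-1/20*400 + 12711) + 223954 = (-20 + 12711) + 223954 = 12691 + 223954 = 236645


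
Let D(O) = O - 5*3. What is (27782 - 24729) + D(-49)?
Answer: 2989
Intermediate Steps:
D(O) = -15 + O (D(O) = O - 15 = -15 + O)
(27782 - 24729) + D(-49) = (27782 - 24729) + (-15 - 49) = 3053 - 64 = 2989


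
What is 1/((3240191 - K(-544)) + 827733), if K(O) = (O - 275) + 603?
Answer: 1/4068140 ≈ 2.4581e-7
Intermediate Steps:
K(O) = 328 + O (K(O) = (-275 + O) + 603 = 328 + O)
1/((3240191 - K(-544)) + 827733) = 1/((3240191 - (328 - 544)) + 827733) = 1/((3240191 - 1*(-216)) + 827733) = 1/((3240191 + 216) + 827733) = 1/(3240407 + 827733) = 1/4068140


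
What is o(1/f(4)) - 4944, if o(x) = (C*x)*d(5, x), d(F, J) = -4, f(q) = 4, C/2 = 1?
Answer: -4946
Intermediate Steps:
C = 2 (C = 2*1 = 2)
o(x) = -8*x (o(x) = (2*x)*(-4) = -8*x)
o(1/f(4)) - 4944 = -8/4 - 4944 = -8*¼ - 4944 = -2 - 4944 = -4946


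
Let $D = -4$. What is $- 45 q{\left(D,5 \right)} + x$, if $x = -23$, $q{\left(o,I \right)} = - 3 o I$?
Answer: $-2723$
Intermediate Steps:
$q{\left(o,I \right)} = - 3 I o$
$- 45 q{\left(D,5 \right)} + x = - 45 \left(\left(-3\right) 5 \left(-4\right)\right) - 23 = \left(-45\right) 60 - 23 = -2700 - 23 = -2723$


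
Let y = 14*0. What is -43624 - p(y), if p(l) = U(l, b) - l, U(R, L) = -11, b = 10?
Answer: -43613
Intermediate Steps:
y = 0
p(l) = -11 - l
-43624 - p(y) = -43624 - (-11 - 1*0) = -43624 - (-11 + 0) = -43624 - 1*(-11) = -43624 + 11 = -43613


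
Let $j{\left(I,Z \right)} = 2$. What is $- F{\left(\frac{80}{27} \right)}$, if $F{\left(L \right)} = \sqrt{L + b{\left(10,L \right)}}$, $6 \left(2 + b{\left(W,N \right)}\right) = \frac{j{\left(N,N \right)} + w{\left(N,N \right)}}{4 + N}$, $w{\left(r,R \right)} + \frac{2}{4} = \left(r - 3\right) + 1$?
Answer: $- \frac{\sqrt{2925609}}{1692} \approx -1.0109$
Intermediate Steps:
$w{\left(r,R \right)} = - \frac{5}{2} + r$ ($w{\left(r,R \right)} = - \frac{1}{2} + \left(\left(r - 3\right) + 1\right) = - \frac{1}{2} + \left(\left(-3 + r\right) + 1\right) = - \frac{1}{2} + \left(-2 + r\right) = - \frac{5}{2} + r$)
$b{\left(W,N \right)} = -2 + \frac{- \frac{1}{2} + N}{6 \left(4 + N\right)}$ ($b{\left(W,N \right)} = -2 + \frac{\left(2 + \left(- \frac{5}{2} + N\right)\right) \frac{1}{4 + N}}{6} = -2 + \frac{\left(- \frac{1}{2} + N\right) \frac{1}{4 + N}}{6} = -2 + \frac{\frac{1}{4 + N} \left(- \frac{1}{2} + N\right)}{6} = -2 + \frac{- \frac{1}{2} + N}{6 \left(4 + N\right)}$)
$F{\left(L \right)} = \sqrt{L + \frac{-97 - 22 L}{12 \left(4 + L\right)}}$
$- F{\left(\frac{80}{27} \right)} = - \frac{\sqrt{3} \sqrt{\frac{-97 + 12 \left(\frac{80}{27}\right)^{2} + 26 \cdot \frac{80}{27}}{4 + \frac{80}{27}}}}{6} = - \frac{\sqrt{3} \sqrt{\frac{-97 + 12 \cdot \frac{6400}{729} + \frac{2080}{27}}{\frac{188}{27}}}}{6} = - \frac{\sqrt{3} \sqrt{\frac{27 \left(-97 + \frac{25600}{243} + \frac{2080}{27}\right)}{188}}}{6} = - \frac{\sqrt{3} \sqrt{\frac{27}{188} \cdot \frac{20749}{243}}}{6} = - \frac{\sqrt{3} \sqrt{\frac{20749}{1692}}}{6} = - \frac{\sqrt{3} \frac{\sqrt{975203}}{282}}{6} = - \frac{\sqrt{2925609}}{1692}$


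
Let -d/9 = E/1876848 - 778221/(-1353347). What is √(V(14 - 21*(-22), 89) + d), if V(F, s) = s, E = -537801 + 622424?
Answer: √3737476770632990481521567/211668884188 ≈ 9.1334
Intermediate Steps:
E = 84623
d = -4725380431767/846675536752 (d = -9*(84623/1876848 - 778221/(-1353347)) = -9*(84623*(1/1876848) - 778221*(-1/1353347)) = -9*(84623/1876848 + 778221/1353347) = -9*1575126810589/2540026610256 = -4725380431767/846675536752 ≈ -5.5811)
√(V(14 - 21*(-22), 89) + d) = √(89 - 4725380431767/846675536752) = √(70628742339161/846675536752) = √3737476770632990481521567/211668884188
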